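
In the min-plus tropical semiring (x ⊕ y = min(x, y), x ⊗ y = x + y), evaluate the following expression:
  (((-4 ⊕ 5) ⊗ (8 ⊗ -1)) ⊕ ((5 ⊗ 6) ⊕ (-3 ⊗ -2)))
(((-4 ⊕ 5) ⊗ (8 ⊗ -1)) ⊕ ((5 ⊗ 6) ⊕ (-3 ⊗ -2))) = -5

Expand innermost to outermost. Recall ⊕ takes the minimum of its arguments and ⊗ takes their sum. Working out the expression (((-4 ⊕ 5) ⊗ (8 ⊗ -1)) ⊕ ((5 ⊗ 6) ⊕ (-3 ⊗ -2))) gives -5.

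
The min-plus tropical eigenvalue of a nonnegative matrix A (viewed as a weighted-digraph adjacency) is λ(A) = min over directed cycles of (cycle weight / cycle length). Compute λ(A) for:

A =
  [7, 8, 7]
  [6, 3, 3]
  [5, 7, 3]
λ(A) = 3

Enumerate directed cycles and compute their means (weight / length). Sample:
  cycle 0 → 0: weight = 7, length = 1, mean = 7/1 ≈ 7.000
  cycle 1 → 1: weight = 3, length = 1, mean = 3/1 ≈ 3.000
  cycle 2 → 2: weight = 3, length = 1, mean = 3/1 ≈ 3.000
  cycle 0 → 1 → 0: weight = 14, length = 2, mean = 14/2 ≈ 7.000
  cycle 0 → 2 → 0: weight = 12, length = 2, mean = 12/2 ≈ 6.000
  cycle 1 → 0 → 1: weight = 14, length = 2, mean = 14/2 ≈ 7.000
Minimum mean = 3.000, attained e.g. along the cycle 1 → 1 with weight 3 and length 1. So λ(A) = 3/1 = 3.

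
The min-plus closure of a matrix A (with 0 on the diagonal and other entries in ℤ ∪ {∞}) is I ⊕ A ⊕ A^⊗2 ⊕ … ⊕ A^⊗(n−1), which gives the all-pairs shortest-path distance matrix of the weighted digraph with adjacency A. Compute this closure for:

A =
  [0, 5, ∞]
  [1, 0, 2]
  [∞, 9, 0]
Closure =
  [0, 5, 7]
  [1, 0, 2]
  [10, 9, 0]

This is the Floyd-Warshall all-pairs shortest-path computation. For each intermediate vertex k = 0, 1, …, 2, update dist[i][j] ← min(dist[i][j], dist[i][k] + dist[k][j]). The final matrix gives, for each (i, j), the minimum total weight of any directed path from i to j (possibly empty when i = j).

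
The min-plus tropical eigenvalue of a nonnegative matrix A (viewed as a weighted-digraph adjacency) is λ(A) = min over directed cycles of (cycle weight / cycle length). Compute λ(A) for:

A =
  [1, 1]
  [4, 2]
λ(A) = 1

Enumerate directed cycles and compute their means (weight / length). Sample:
  cycle 0 → 0: weight = 1, length = 1, mean = 1/1 ≈ 1.000
  cycle 1 → 1: weight = 2, length = 1, mean = 2/1 ≈ 2.000
  cycle 0 → 1 → 0: weight = 5, length = 2, mean = 5/2 ≈ 2.500
  cycle 1 → 0 → 1: weight = 5, length = 2, mean = 5/2 ≈ 2.500
Minimum mean = 1.000, attained e.g. along the cycle 0 → 0 with weight 1 and length 1. So λ(A) = 1/1 = 1.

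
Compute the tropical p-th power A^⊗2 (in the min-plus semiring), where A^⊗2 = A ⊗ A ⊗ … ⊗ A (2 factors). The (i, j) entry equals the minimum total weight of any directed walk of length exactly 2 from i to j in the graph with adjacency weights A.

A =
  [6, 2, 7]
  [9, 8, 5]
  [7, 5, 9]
A^⊗2 =
  [11, 8, 7]
  [12, 10, 13]
  [13, 9, 10]

Each entry (A^⊗2)_ij equals the minimum over all length-2 walks i = v_0 → v_1 → … → v_2 = j of Σ_t A[v_t][v_{t+1}]. For example, for (i, j) = (0, 2) we minimise over 3 possible intermediate vertex sequences; the minimum is 7, attained along the walk 0 → 1 → 2.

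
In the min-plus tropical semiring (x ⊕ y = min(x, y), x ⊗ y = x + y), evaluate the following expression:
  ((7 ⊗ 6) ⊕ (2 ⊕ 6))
((7 ⊗ 6) ⊕ (2 ⊕ 6)) = 2

Expand innermost to outermost. Recall ⊕ takes the minimum of its arguments and ⊗ takes their sum. Working out the expression ((7 ⊗ 6) ⊕ (2 ⊕ 6)) gives 2.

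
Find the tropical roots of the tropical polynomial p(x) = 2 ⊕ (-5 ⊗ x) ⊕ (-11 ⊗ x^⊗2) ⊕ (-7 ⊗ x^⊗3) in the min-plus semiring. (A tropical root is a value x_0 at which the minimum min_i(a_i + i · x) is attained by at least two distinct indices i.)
Roots: {-4, 6, 7}

Each tropical root is a break point of the lower envelope of the lines y = a_i + i · x (there are 4 lines, with slopes 0, 1, ..., 3). Only the lines that attain the minimum somewhere contribute to roots; other lines are dominated. Here the surviving (envelope) indices are i = 3, i = 2, i = 1, i = 0.
Intersections between consecutive envelope lines give the roots: for adjacent envelope indices i < j the intersection is x = (a_i − a_j) / (j − i). Reading off the sorted break points: {-4, 6, 7}.
Verification: at each break x_0, at least two indices attain the minimum of min_i(a_i + i · x_0).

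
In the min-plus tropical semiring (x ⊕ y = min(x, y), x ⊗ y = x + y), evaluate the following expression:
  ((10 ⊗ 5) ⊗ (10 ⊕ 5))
((10 ⊗ 5) ⊗ (10 ⊕ 5)) = 20

Expand innermost to outermost. Recall ⊕ takes the minimum of its arguments and ⊗ takes their sum. Working out the expression ((10 ⊗ 5) ⊗ (10 ⊕ 5)) gives 20.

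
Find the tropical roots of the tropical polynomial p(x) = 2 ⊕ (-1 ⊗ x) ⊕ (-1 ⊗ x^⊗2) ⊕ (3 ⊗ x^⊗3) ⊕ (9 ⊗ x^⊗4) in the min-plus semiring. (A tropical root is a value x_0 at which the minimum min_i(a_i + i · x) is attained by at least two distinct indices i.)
Roots: {-6, -4, 0, 3}

Each tropical root is a break point of the lower envelope of the lines y = a_i + i · x (there are 5 lines, with slopes 0, 1, ..., 4). Only the lines that attain the minimum somewhere contribute to roots; other lines are dominated. Here the surviving (envelope) indices are i = 4, i = 3, i = 2, i = 1, i = 0.
Intersections between consecutive envelope lines give the roots: for adjacent envelope indices i < j the intersection is x = (a_i − a_j) / (j − i). Reading off the sorted break points: {-6, -4, 0, 3}.
Verification: at each break x_0, at least two indices attain the minimum of min_i(a_i + i · x_0).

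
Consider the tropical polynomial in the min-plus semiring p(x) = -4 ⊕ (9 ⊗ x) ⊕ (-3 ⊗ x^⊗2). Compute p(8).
p(8) = -4

A tropical monomial a ⊗ x^⊗i evaluates to a + i · x. Evaluating each term at x = 8:
  Term 0 contributes -4 + 0 · 8 = -4
  Term 1 contributes 9 + 1 · 8 = 17
  Term 2 contributes -3 + 2 · 8 = 13
p(8) = ⊕ of these = min[-4, 17, 13] = -4.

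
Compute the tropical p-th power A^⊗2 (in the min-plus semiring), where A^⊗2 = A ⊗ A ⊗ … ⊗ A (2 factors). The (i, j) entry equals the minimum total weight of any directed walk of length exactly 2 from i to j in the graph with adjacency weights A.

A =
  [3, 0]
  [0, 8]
A^⊗2 =
  [0, 3]
  [3, 0]

Each entry (A^⊗2)_ij equals the minimum over all length-2 walks i = v_0 → v_1 → … → v_2 = j of Σ_t A[v_t][v_{t+1}]. For example, for (i, j) = (0, 1) we minimise over 2 possible intermediate vertex sequences; the minimum is 3, attained along the walk 0 → 0 → 1.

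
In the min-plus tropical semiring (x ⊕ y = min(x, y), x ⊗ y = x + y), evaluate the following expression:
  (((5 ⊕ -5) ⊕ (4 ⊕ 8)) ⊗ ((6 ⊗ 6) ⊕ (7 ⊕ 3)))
(((5 ⊕ -5) ⊕ (4 ⊕ 8)) ⊗ ((6 ⊗ 6) ⊕ (7 ⊕ 3))) = -2

Expand innermost to outermost. Recall ⊕ takes the minimum of its arguments and ⊗ takes their sum. Working out the expression (((5 ⊕ -5) ⊕ (4 ⊕ 8)) ⊗ ((6 ⊗ 6) ⊕ (7 ⊕ 3))) gives -2.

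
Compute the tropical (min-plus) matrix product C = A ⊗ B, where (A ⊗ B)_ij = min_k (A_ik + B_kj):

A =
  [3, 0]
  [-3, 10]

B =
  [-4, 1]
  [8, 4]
A ⊗ B =
  [-1, 4]
  [-7, -2]

Apply the min-plus product entry-by-entry:
  C[0][0] = min over k of (A[0][0] + B[0][0] = 3 + -4 = -1, A[0][1] + B[1][0] = 0 + 8 = 8) = -1 (attained at k = 0)
  C[0][1] = min over k of (A[0][0] + B[0][1] = 3 + 1 = 4, A[0][1] + B[1][1] = 0 + 4 = 4) = 4 (attained at k = 0)
  C[1][0] = min over k of (A[1][0] + B[0][0] = -3 + -4 = -7, A[1][1] + B[1][0] = 10 + 8 = 18) = -7 (attained at k = 0)
  C[1][1] = min over k of (A[1][0] + B[0][1] = -3 + 1 = -2, A[1][1] + B[1][1] = 10 + 4 = 14) = -2 (attained at k = 0)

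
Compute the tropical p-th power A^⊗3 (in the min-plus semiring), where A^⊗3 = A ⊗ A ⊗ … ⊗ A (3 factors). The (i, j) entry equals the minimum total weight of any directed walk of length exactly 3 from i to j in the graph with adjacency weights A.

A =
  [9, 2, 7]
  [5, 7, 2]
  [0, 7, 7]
A^⊗3 =
  [4, 9, 11]
  [9, 4, 9]
  [7, 9, 4]

Each entry (A^⊗3)_ij equals the minimum over all length-3 walks i = v_0 → v_1 → … → v_3 = j of Σ_t A[v_t][v_{t+1}]. For example, for (i, j) = (0, 2) we minimise over 9 possible intermediate vertex sequences; the minimum is 11, attained along the walk 0 → 1 → 1 → 2.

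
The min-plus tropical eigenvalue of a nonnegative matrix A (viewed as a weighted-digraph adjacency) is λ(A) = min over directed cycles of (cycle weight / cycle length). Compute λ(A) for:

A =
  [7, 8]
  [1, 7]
λ(A) = 9/2

Enumerate directed cycles and compute their means (weight / length). Sample:
  cycle 0 → 0: weight = 7, length = 1, mean = 7/1 ≈ 7.000
  cycle 1 → 1: weight = 7, length = 1, mean = 7/1 ≈ 7.000
  cycle 0 → 1 → 0: weight = 9, length = 2, mean = 9/2 ≈ 4.500
  cycle 1 → 0 → 1: weight = 9, length = 2, mean = 9/2 ≈ 4.500
Minimum mean = 4.500, attained e.g. along the cycle 0 → 1 → 0 with weight 9 and length 2. So λ(A) = 9/2 = 9/2.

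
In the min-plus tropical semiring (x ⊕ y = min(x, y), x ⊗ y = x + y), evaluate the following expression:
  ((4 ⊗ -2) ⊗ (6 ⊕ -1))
((4 ⊗ -2) ⊗ (6 ⊕ -1)) = 1

Expand innermost to outermost. Recall ⊕ takes the minimum of its arguments and ⊗ takes their sum. Working out the expression ((4 ⊗ -2) ⊗ (6 ⊕ -1)) gives 1.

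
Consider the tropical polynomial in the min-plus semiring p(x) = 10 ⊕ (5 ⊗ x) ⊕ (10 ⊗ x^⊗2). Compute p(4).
p(4) = 9

A tropical monomial a ⊗ x^⊗i evaluates to a + i · x. Evaluating each term at x = 4:
  Term 0 contributes 10 + 0 · 4 = 10
  Term 1 contributes 5 + 1 · 4 = 9
  Term 2 contributes 10 + 2 · 4 = 18
p(4) = ⊕ of these = min[10, 9, 18] = 9.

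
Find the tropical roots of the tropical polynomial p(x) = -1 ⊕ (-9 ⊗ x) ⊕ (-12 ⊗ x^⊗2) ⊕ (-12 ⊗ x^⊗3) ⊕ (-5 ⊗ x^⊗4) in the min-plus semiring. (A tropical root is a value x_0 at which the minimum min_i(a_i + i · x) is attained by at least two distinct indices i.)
Roots: {-7, 0, 3, 8}

Each tropical root is a break point of the lower envelope of the lines y = a_i + i · x (there are 5 lines, with slopes 0, 1, ..., 4). Only the lines that attain the minimum somewhere contribute to roots; other lines are dominated. Here the surviving (envelope) indices are i = 4, i = 3, i = 2, i = 1, i = 0.
Intersections between consecutive envelope lines give the roots: for adjacent envelope indices i < j the intersection is x = (a_i − a_j) / (j − i). Reading off the sorted break points: {-7, 0, 3, 8}.
Verification: at each break x_0, at least two indices attain the minimum of min_i(a_i + i · x_0).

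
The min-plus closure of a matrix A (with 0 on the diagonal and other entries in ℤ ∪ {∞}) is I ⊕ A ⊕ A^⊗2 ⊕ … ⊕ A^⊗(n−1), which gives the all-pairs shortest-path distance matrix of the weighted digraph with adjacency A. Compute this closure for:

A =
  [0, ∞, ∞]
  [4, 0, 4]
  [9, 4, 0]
Closure =
  [0, ∞, ∞]
  [4, 0, 4]
  [8, 4, 0]

This is the Floyd-Warshall all-pairs shortest-path computation. For each intermediate vertex k = 0, 1, …, 2, update dist[i][j] ← min(dist[i][j], dist[i][k] + dist[k][j]). The final matrix gives, for each (i, j), the minimum total weight of any directed path from i to j (possibly empty when i = j).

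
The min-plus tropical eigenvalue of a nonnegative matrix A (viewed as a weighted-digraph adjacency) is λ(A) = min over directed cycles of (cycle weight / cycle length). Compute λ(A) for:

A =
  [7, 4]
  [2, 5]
λ(A) = 3

Enumerate directed cycles and compute their means (weight / length). Sample:
  cycle 0 → 0: weight = 7, length = 1, mean = 7/1 ≈ 7.000
  cycle 1 → 1: weight = 5, length = 1, mean = 5/1 ≈ 5.000
  cycle 0 → 1 → 0: weight = 6, length = 2, mean = 6/2 ≈ 3.000
  cycle 1 → 0 → 1: weight = 6, length = 2, mean = 6/2 ≈ 3.000
Minimum mean = 3.000, attained e.g. along the cycle 0 → 1 → 0 with weight 6 and length 2. So λ(A) = 6/2 = 3.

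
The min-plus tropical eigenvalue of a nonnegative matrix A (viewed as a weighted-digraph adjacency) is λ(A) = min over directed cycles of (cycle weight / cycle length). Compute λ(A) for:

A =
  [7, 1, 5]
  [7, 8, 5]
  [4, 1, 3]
λ(A) = 3

Enumerate directed cycles and compute their means (weight / length). Sample:
  cycle 0 → 0: weight = 7, length = 1, mean = 7/1 ≈ 7.000
  cycle 1 → 1: weight = 8, length = 1, mean = 8/1 ≈ 8.000
  cycle 2 → 2: weight = 3, length = 1, mean = 3/1 ≈ 3.000
  cycle 0 → 1 → 0: weight = 8, length = 2, mean = 8/2 ≈ 4.000
  cycle 0 → 2 → 0: weight = 9, length = 2, mean = 9/2 ≈ 4.500
  cycle 1 → 0 → 1: weight = 8, length = 2, mean = 8/2 ≈ 4.000
Minimum mean = 3.000, attained e.g. along the cycle 2 → 2 with weight 3 and length 1. So λ(A) = 3/1 = 3.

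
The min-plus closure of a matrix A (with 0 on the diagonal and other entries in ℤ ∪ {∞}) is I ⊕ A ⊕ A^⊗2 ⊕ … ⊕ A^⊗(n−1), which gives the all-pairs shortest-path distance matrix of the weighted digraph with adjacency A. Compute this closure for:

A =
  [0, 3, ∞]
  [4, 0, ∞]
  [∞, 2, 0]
Closure =
  [0, 3, ∞]
  [4, 0, ∞]
  [6, 2, 0]

This is the Floyd-Warshall all-pairs shortest-path computation. For each intermediate vertex k = 0, 1, …, 2, update dist[i][j] ← min(dist[i][j], dist[i][k] + dist[k][j]). The final matrix gives, for each (i, j), the minimum total weight of any directed path from i to j (possibly empty when i = j).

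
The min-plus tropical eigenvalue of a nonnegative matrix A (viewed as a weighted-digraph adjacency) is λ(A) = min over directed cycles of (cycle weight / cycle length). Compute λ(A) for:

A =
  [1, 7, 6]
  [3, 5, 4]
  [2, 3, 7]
λ(A) = 1

Enumerate directed cycles and compute their means (weight / length). Sample:
  cycle 0 → 0: weight = 1, length = 1, mean = 1/1 ≈ 1.000
  cycle 1 → 1: weight = 5, length = 1, mean = 5/1 ≈ 5.000
  cycle 2 → 2: weight = 7, length = 1, mean = 7/1 ≈ 7.000
  cycle 0 → 1 → 0: weight = 10, length = 2, mean = 10/2 ≈ 5.000
  cycle 0 → 2 → 0: weight = 8, length = 2, mean = 8/2 ≈ 4.000
  cycle 1 → 0 → 1: weight = 10, length = 2, mean = 10/2 ≈ 5.000
Minimum mean = 1.000, attained e.g. along the cycle 0 → 0 with weight 1 and length 1. So λ(A) = 1/1 = 1.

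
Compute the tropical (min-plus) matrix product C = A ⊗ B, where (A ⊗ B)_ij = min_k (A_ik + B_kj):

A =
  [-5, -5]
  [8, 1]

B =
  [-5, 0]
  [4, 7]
A ⊗ B =
  [-10, -5]
  [3, 8]

Apply the min-plus product entry-by-entry:
  C[0][0] = min over k of (A[0][0] + B[0][0] = -5 + -5 = -10, A[0][1] + B[1][0] = -5 + 4 = -1) = -10 (attained at k = 0)
  C[0][1] = min over k of (A[0][0] + B[0][1] = -5 + 0 = -5, A[0][1] + B[1][1] = -5 + 7 = 2) = -5 (attained at k = 0)
  C[1][0] = min over k of (A[1][0] + B[0][0] = 8 + -5 = 3, A[1][1] + B[1][0] = 1 + 4 = 5) = 3 (attained at k = 0)
  C[1][1] = min over k of (A[1][0] + B[0][1] = 8 + 0 = 8, A[1][1] + B[1][1] = 1 + 7 = 8) = 8 (attained at k = 0)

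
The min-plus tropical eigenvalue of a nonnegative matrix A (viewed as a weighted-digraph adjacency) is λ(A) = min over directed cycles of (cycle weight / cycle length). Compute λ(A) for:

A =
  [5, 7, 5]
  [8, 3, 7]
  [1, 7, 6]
λ(A) = 3

Enumerate directed cycles and compute their means (weight / length). Sample:
  cycle 0 → 0: weight = 5, length = 1, mean = 5/1 ≈ 5.000
  cycle 1 → 1: weight = 3, length = 1, mean = 3/1 ≈ 3.000
  cycle 2 → 2: weight = 6, length = 1, mean = 6/1 ≈ 6.000
  cycle 0 → 1 → 0: weight = 15, length = 2, mean = 15/2 ≈ 7.500
  cycle 0 → 2 → 0: weight = 6, length = 2, mean = 6/2 ≈ 3.000
  cycle 1 → 0 → 1: weight = 15, length = 2, mean = 15/2 ≈ 7.500
Minimum mean = 3.000, attained e.g. along the cycle 1 → 1 with weight 3 and length 1. So λ(A) = 3/1 = 3.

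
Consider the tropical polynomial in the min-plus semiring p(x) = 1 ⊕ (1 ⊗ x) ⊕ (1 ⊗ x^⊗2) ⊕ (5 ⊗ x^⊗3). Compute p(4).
p(4) = 1

A tropical monomial a ⊗ x^⊗i evaluates to a + i · x. Evaluating each term at x = 4:
  Term 0 contributes 1 + 0 · 4 = 1
  Term 1 contributes 1 + 1 · 4 = 5
  Term 2 contributes 1 + 2 · 4 = 9
  Term 3 contributes 5 + 3 · 4 = 17
p(4) = ⊕ of these = min[1, 5, 9, 17] = 1.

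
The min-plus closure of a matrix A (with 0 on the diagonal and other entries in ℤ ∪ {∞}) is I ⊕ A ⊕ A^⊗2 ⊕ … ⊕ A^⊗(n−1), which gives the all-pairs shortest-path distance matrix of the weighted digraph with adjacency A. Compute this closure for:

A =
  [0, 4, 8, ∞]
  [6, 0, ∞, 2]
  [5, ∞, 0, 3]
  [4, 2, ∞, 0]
Closure =
  [0, 4, 8, 6]
  [6, 0, 14, 2]
  [5, 5, 0, 3]
  [4, 2, 12, 0]

This is the Floyd-Warshall all-pairs shortest-path computation. For each intermediate vertex k = 0, 1, …, 3, update dist[i][j] ← min(dist[i][j], dist[i][k] + dist[k][j]). The final matrix gives, for each (i, j), the minimum total weight of any directed path from i to j (possibly empty when i = j).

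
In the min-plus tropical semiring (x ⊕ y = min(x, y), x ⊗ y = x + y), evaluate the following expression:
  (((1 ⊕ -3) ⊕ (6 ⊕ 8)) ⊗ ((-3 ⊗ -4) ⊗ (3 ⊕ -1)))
(((1 ⊕ -3) ⊕ (6 ⊕ 8)) ⊗ ((-3 ⊗ -4) ⊗ (3 ⊕ -1))) = -11

Expand innermost to outermost. Recall ⊕ takes the minimum of its arguments and ⊗ takes their sum. Working out the expression (((1 ⊕ -3) ⊕ (6 ⊕ 8)) ⊗ ((-3 ⊗ -4) ⊗ (3 ⊕ -1))) gives -11.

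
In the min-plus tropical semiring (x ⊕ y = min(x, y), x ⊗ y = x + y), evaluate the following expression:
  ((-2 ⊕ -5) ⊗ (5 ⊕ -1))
((-2 ⊕ -5) ⊗ (5 ⊕ -1)) = -6

Expand innermost to outermost. Recall ⊕ takes the minimum of its arguments and ⊗ takes their sum. Working out the expression ((-2 ⊕ -5) ⊗ (5 ⊕ -1)) gives -6.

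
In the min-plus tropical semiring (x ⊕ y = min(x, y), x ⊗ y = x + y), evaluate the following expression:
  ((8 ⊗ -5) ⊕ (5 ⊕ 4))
((8 ⊗ -5) ⊕ (5 ⊕ 4)) = 3

Expand innermost to outermost. Recall ⊕ takes the minimum of its arguments and ⊗ takes their sum. Working out the expression ((8 ⊗ -5) ⊕ (5 ⊕ 4)) gives 3.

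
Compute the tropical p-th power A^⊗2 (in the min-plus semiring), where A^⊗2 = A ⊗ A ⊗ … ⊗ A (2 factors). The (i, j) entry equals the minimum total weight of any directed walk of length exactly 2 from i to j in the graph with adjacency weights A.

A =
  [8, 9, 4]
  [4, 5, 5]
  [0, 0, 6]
A^⊗2 =
  [4, 4, 10]
  [5, 5, 8]
  [4, 5, 4]

Each entry (A^⊗2)_ij equals the minimum over all length-2 walks i = v_0 → v_1 → … → v_2 = j of Σ_t A[v_t][v_{t+1}]. For example, for (i, j) = (0, 2) we minimise over 3 possible intermediate vertex sequences; the minimum is 10, attained along the walk 0 → 2 → 2.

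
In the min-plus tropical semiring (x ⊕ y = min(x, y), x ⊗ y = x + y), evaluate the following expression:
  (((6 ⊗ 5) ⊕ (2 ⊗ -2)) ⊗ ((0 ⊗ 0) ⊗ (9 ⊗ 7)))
(((6 ⊗ 5) ⊕ (2 ⊗ -2)) ⊗ ((0 ⊗ 0) ⊗ (9 ⊗ 7))) = 16

Expand innermost to outermost. Recall ⊕ takes the minimum of its arguments and ⊗ takes their sum. Working out the expression (((6 ⊗ 5) ⊕ (2 ⊗ -2)) ⊗ ((0 ⊗ 0) ⊗ (9 ⊗ 7))) gives 16.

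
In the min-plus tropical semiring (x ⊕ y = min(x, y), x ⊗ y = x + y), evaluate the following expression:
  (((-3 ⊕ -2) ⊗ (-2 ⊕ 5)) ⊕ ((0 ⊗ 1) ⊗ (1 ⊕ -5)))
(((-3 ⊕ -2) ⊗ (-2 ⊕ 5)) ⊕ ((0 ⊗ 1) ⊗ (1 ⊕ -5))) = -5

Expand innermost to outermost. Recall ⊕ takes the minimum of its arguments and ⊗ takes their sum. Working out the expression (((-3 ⊕ -2) ⊗ (-2 ⊕ 5)) ⊕ ((0 ⊗ 1) ⊗ (1 ⊕ -5))) gives -5.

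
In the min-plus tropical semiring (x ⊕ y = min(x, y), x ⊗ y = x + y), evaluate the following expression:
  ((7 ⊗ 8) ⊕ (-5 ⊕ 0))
((7 ⊗ 8) ⊕ (-5 ⊕ 0)) = -5

Expand innermost to outermost. Recall ⊕ takes the minimum of its arguments and ⊗ takes their sum. Working out the expression ((7 ⊗ 8) ⊕ (-5 ⊕ 0)) gives -5.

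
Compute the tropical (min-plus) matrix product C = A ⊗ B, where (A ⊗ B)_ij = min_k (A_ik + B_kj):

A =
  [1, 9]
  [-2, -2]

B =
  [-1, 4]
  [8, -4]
A ⊗ B =
  [0, 5]
  [-3, -6]

Apply the min-plus product entry-by-entry:
  C[0][0] = min over k of (A[0][0] + B[0][0] = 1 + -1 = 0, A[0][1] + B[1][0] = 9 + 8 = 17) = 0 (attained at k = 0)
  C[0][1] = min over k of (A[0][0] + B[0][1] = 1 + 4 = 5, A[0][1] + B[1][1] = 9 + -4 = 5) = 5 (attained at k = 0)
  C[1][0] = min over k of (A[1][0] + B[0][0] = -2 + -1 = -3, A[1][1] + B[1][0] = -2 + 8 = 6) = -3 (attained at k = 0)
  C[1][1] = min over k of (A[1][0] + B[0][1] = -2 + 4 = 2, A[1][1] + B[1][1] = -2 + -4 = -6) = -6 (attained at k = 1)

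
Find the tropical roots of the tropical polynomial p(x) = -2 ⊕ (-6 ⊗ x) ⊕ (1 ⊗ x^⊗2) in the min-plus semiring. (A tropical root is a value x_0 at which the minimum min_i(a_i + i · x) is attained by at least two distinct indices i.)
Roots: {-7, 4}

Each tropical root is a break point of the lower envelope of the lines y = a_i + i · x (there are 3 lines, with slopes 0, 1, ..., 2). Only the lines that attain the minimum somewhere contribute to roots; other lines are dominated. Here the surviving (envelope) indices are i = 2, i = 1, i = 0.
Intersections between consecutive envelope lines give the roots: for adjacent envelope indices i < j the intersection is x = (a_i − a_j) / (j − i). Reading off the sorted break points: {-7, 4}.
Verification: at each break x_0, at least two indices attain the minimum of min_i(a_i + i · x_0).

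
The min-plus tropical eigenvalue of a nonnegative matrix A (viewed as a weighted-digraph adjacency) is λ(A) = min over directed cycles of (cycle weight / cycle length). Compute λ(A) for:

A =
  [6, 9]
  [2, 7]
λ(A) = 11/2

Enumerate directed cycles and compute their means (weight / length). Sample:
  cycle 0 → 0: weight = 6, length = 1, mean = 6/1 ≈ 6.000
  cycle 1 → 1: weight = 7, length = 1, mean = 7/1 ≈ 7.000
  cycle 0 → 1 → 0: weight = 11, length = 2, mean = 11/2 ≈ 5.500
  cycle 1 → 0 → 1: weight = 11, length = 2, mean = 11/2 ≈ 5.500
Minimum mean = 5.500, attained e.g. along the cycle 0 → 1 → 0 with weight 11 and length 2. So λ(A) = 11/2 = 11/2.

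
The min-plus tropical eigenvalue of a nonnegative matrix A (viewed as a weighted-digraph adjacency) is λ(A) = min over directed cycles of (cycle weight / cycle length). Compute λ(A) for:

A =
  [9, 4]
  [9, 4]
λ(A) = 4

Enumerate directed cycles and compute their means (weight / length). Sample:
  cycle 0 → 0: weight = 9, length = 1, mean = 9/1 ≈ 9.000
  cycle 1 → 1: weight = 4, length = 1, mean = 4/1 ≈ 4.000
  cycle 0 → 1 → 0: weight = 13, length = 2, mean = 13/2 ≈ 6.500
  cycle 1 → 0 → 1: weight = 13, length = 2, mean = 13/2 ≈ 6.500
Minimum mean = 4.000, attained e.g. along the cycle 1 → 1 with weight 4 and length 1. So λ(A) = 4/1 = 4.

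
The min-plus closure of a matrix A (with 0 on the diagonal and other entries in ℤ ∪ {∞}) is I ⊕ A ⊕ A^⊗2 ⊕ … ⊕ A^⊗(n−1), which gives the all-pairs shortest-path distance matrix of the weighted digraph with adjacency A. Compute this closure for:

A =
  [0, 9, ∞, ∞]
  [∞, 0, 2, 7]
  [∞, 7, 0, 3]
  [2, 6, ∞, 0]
Closure =
  [0, 9, 11, 14]
  [7, 0, 2, 5]
  [5, 7, 0, 3]
  [2, 6, 8, 0]

This is the Floyd-Warshall all-pairs shortest-path computation. For each intermediate vertex k = 0, 1, …, 3, update dist[i][j] ← min(dist[i][j], dist[i][k] + dist[k][j]). The final matrix gives, for each (i, j), the minimum total weight of any directed path from i to j (possibly empty when i = j).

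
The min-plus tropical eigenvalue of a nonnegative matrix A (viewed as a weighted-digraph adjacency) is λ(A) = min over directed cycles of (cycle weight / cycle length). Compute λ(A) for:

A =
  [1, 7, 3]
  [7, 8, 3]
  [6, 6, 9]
λ(A) = 1

Enumerate directed cycles and compute their means (weight / length). Sample:
  cycle 0 → 0: weight = 1, length = 1, mean = 1/1 ≈ 1.000
  cycle 1 → 1: weight = 8, length = 1, mean = 8/1 ≈ 8.000
  cycle 2 → 2: weight = 9, length = 1, mean = 9/1 ≈ 9.000
  cycle 0 → 1 → 0: weight = 14, length = 2, mean = 14/2 ≈ 7.000
  cycle 0 → 2 → 0: weight = 9, length = 2, mean = 9/2 ≈ 4.500
  cycle 1 → 0 → 1: weight = 14, length = 2, mean = 14/2 ≈ 7.000
Minimum mean = 1.000, attained e.g. along the cycle 0 → 0 with weight 1 and length 1. So λ(A) = 1/1 = 1.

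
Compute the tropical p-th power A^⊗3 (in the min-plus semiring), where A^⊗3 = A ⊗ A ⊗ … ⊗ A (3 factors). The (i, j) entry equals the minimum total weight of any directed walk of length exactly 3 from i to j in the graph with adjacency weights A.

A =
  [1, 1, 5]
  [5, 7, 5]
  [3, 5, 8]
A^⊗3 =
  [3, 3, 7]
  [7, 7, 11]
  [5, 5, 9]

Each entry (A^⊗3)_ij equals the minimum over all length-3 walks i = v_0 → v_1 → … → v_3 = j of Σ_t A[v_t][v_{t+1}]. For example, for (i, j) = (0, 2) we minimise over 9 possible intermediate vertex sequences; the minimum is 7, attained along the walk 0 → 0 → 0 → 2.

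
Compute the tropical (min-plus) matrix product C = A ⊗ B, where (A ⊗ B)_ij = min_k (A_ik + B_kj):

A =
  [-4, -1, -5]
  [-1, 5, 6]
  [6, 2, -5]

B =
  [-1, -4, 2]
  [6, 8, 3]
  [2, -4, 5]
A ⊗ B =
  [-5, -9, -2]
  [-2, -5, 1]
  [-3, -9, 0]

Apply the min-plus product entry-by-entry:
  C[0][0] = min over k of (A[0][0] + B[0][0] = -4 + -1 = -5, A[0][1] + B[1][0] = -1 + 6 = 5, A[0][2] + B[2][0] = -5 + 2 = -3) = -5 (attained at k = 0)
  C[0][1] = min over k of (A[0][0] + B[0][1] = -4 + -4 = -8, A[0][1] + B[1][1] = -1 + 8 = 7, A[0][2] + B[2][1] = -5 + -4 = -9) = -9 (attained at k = 2)
  C[0][2] = min over k of (A[0][0] + B[0][2] = -4 + 2 = -2, A[0][1] + B[1][2] = -1 + 3 = 2, A[0][2] + B[2][2] = -5 + 5 = 0) = -2 (attained at k = 0)
  C[1][0] = min over k of (A[1][0] + B[0][0] = -1 + -1 = -2, A[1][1] + B[1][0] = 5 + 6 = 11, A[1][2] + B[2][0] = 6 + 2 = 8) = -2 (attained at k = 0)
  C[1][1] = min over k of (A[1][0] + B[0][1] = -1 + -4 = -5, A[1][1] + B[1][1] = 5 + 8 = 13, A[1][2] + B[2][1] = 6 + -4 = 2) = -5 (attained at k = 0)
  C[1][2] = min over k of (A[1][0] + B[0][2] = -1 + 2 = 1, A[1][1] + B[1][2] = 5 + 3 = 8, A[1][2] + B[2][2] = 6 + 5 = 11) = 1 (attained at k = 0)
  C[2][0] = min over k of (A[2][0] + B[0][0] = 6 + -1 = 5, A[2][1] + B[1][0] = 2 + 6 = 8, A[2][2] + B[2][0] = -5 + 2 = -3) = -3 (attained at k = 2)
  C[2][1] = min over k of (A[2][0] + B[0][1] = 6 + -4 = 2, A[2][1] + B[1][1] = 2 + 8 = 10, A[2][2] + B[2][1] = -5 + -4 = -9) = -9 (attained at k = 2)
  C[2][2] = min over k of (A[2][0] + B[0][2] = 6 + 2 = 8, A[2][1] + B[1][2] = 2 + 3 = 5, A[2][2] + B[2][2] = -5 + 5 = 0) = 0 (attained at k = 2)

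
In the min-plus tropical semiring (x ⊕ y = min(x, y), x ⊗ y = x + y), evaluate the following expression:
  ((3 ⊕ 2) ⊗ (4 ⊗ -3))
((3 ⊕ 2) ⊗ (4 ⊗ -3)) = 3

Expand innermost to outermost. Recall ⊕ takes the minimum of its arguments and ⊗ takes their sum. Working out the expression ((3 ⊕ 2) ⊗ (4 ⊗ -3)) gives 3.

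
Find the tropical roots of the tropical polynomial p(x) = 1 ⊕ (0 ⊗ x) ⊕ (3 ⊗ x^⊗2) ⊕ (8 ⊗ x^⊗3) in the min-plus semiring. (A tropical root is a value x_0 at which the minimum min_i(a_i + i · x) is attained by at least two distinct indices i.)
Roots: {-5, -3, 1}

Each tropical root is a break point of the lower envelope of the lines y = a_i + i · x (there are 4 lines, with slopes 0, 1, ..., 3). Only the lines that attain the minimum somewhere contribute to roots; other lines are dominated. Here the surviving (envelope) indices are i = 3, i = 2, i = 1, i = 0.
Intersections between consecutive envelope lines give the roots: for adjacent envelope indices i < j the intersection is x = (a_i − a_j) / (j − i). Reading off the sorted break points: {-5, -3, 1}.
Verification: at each break x_0, at least two indices attain the minimum of min_i(a_i + i · x_0).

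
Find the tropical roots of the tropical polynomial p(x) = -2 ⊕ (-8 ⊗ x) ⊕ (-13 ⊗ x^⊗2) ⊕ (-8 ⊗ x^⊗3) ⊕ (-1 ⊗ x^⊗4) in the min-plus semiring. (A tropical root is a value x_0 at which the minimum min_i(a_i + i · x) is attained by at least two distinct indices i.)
Roots: {-7, -5, 5, 6}

Each tropical root is a break point of the lower envelope of the lines y = a_i + i · x (there are 5 lines, with slopes 0, 1, ..., 4). Only the lines that attain the minimum somewhere contribute to roots; other lines are dominated. Here the surviving (envelope) indices are i = 4, i = 3, i = 2, i = 1, i = 0.
Intersections between consecutive envelope lines give the roots: for adjacent envelope indices i < j the intersection is x = (a_i − a_j) / (j − i). Reading off the sorted break points: {-7, -5, 5, 6}.
Verification: at each break x_0, at least two indices attain the minimum of min_i(a_i + i · x_0).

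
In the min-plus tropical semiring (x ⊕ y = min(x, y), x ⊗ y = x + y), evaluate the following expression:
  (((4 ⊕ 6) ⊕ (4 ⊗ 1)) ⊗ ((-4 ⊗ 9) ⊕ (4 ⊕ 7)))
(((4 ⊕ 6) ⊕ (4 ⊗ 1)) ⊗ ((-4 ⊗ 9) ⊕ (4 ⊕ 7))) = 8

Expand innermost to outermost. Recall ⊕ takes the minimum of its arguments and ⊗ takes their sum. Working out the expression (((4 ⊕ 6) ⊕ (4 ⊗ 1)) ⊗ ((-4 ⊗ 9) ⊕ (4 ⊕ 7))) gives 8.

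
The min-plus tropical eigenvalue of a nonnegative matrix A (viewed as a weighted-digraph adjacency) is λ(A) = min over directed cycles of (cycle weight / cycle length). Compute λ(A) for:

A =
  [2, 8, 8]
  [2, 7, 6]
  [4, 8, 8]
λ(A) = 2

Enumerate directed cycles and compute their means (weight / length). Sample:
  cycle 0 → 0: weight = 2, length = 1, mean = 2/1 ≈ 2.000
  cycle 1 → 1: weight = 7, length = 1, mean = 7/1 ≈ 7.000
  cycle 2 → 2: weight = 8, length = 1, mean = 8/1 ≈ 8.000
  cycle 0 → 1 → 0: weight = 10, length = 2, mean = 10/2 ≈ 5.000
  cycle 0 → 2 → 0: weight = 12, length = 2, mean = 12/2 ≈ 6.000
  cycle 1 → 0 → 1: weight = 10, length = 2, mean = 10/2 ≈ 5.000
Minimum mean = 2.000, attained e.g. along the cycle 0 → 0 with weight 2 and length 1. So λ(A) = 2/1 = 2.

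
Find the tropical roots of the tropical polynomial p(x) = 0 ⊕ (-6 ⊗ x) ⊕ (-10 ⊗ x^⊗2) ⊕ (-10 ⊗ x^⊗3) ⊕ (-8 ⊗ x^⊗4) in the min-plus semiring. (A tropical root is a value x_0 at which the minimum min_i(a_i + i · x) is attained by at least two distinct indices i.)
Roots: {-2, 0, 4, 6}

Each tropical root is a break point of the lower envelope of the lines y = a_i + i · x (there are 5 lines, with slopes 0, 1, ..., 4). Only the lines that attain the minimum somewhere contribute to roots; other lines are dominated. Here the surviving (envelope) indices are i = 4, i = 3, i = 2, i = 1, i = 0.
Intersections between consecutive envelope lines give the roots: for adjacent envelope indices i < j the intersection is x = (a_i − a_j) / (j − i). Reading off the sorted break points: {-2, 0, 4, 6}.
Verification: at each break x_0, at least two indices attain the minimum of min_i(a_i + i · x_0).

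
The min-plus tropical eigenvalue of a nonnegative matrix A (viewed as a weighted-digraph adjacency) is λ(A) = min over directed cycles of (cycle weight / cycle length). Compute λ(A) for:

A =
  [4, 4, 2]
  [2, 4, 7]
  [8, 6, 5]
λ(A) = 3

Enumerate directed cycles and compute their means (weight / length). Sample:
  cycle 0 → 0: weight = 4, length = 1, mean = 4/1 ≈ 4.000
  cycle 1 → 1: weight = 4, length = 1, mean = 4/1 ≈ 4.000
  cycle 2 → 2: weight = 5, length = 1, mean = 5/1 ≈ 5.000
  cycle 0 → 1 → 0: weight = 6, length = 2, mean = 6/2 ≈ 3.000
  cycle 0 → 2 → 0: weight = 10, length = 2, mean = 10/2 ≈ 5.000
  cycle 1 → 0 → 1: weight = 6, length = 2, mean = 6/2 ≈ 3.000
Minimum mean = 3.000, attained e.g. along the cycle 0 → 1 → 0 with weight 6 and length 2. So λ(A) = 6/2 = 3.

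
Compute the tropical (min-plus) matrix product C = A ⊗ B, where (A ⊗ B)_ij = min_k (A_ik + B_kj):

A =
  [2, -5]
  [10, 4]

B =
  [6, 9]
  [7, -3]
A ⊗ B =
  [2, -8]
  [11, 1]

Apply the min-plus product entry-by-entry:
  C[0][0] = min over k of (A[0][0] + B[0][0] = 2 + 6 = 8, A[0][1] + B[1][0] = -5 + 7 = 2) = 2 (attained at k = 1)
  C[0][1] = min over k of (A[0][0] + B[0][1] = 2 + 9 = 11, A[0][1] + B[1][1] = -5 + -3 = -8) = -8 (attained at k = 1)
  C[1][0] = min over k of (A[1][0] + B[0][0] = 10 + 6 = 16, A[1][1] + B[1][0] = 4 + 7 = 11) = 11 (attained at k = 1)
  C[1][1] = min over k of (A[1][0] + B[0][1] = 10 + 9 = 19, A[1][1] + B[1][1] = 4 + -3 = 1) = 1 (attained at k = 1)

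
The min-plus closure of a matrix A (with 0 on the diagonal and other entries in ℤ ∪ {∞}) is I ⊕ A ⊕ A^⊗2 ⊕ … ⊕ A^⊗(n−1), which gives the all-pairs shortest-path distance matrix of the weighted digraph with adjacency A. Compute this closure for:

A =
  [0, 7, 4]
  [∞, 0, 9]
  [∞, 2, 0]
Closure =
  [0, 6, 4]
  [∞, 0, 9]
  [∞, 2, 0]

This is the Floyd-Warshall all-pairs shortest-path computation. For each intermediate vertex k = 0, 1, …, 2, update dist[i][j] ← min(dist[i][j], dist[i][k] + dist[k][j]). The final matrix gives, for each (i, j), the minimum total weight of any directed path from i to j (possibly empty when i = j).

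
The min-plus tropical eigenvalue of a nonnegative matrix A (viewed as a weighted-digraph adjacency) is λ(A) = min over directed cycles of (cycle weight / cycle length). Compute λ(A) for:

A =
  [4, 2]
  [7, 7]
λ(A) = 4

Enumerate directed cycles and compute their means (weight / length). Sample:
  cycle 0 → 0: weight = 4, length = 1, mean = 4/1 ≈ 4.000
  cycle 1 → 1: weight = 7, length = 1, mean = 7/1 ≈ 7.000
  cycle 0 → 1 → 0: weight = 9, length = 2, mean = 9/2 ≈ 4.500
  cycle 1 → 0 → 1: weight = 9, length = 2, mean = 9/2 ≈ 4.500
Minimum mean = 4.000, attained e.g. along the cycle 0 → 0 with weight 4 and length 1. So λ(A) = 4/1 = 4.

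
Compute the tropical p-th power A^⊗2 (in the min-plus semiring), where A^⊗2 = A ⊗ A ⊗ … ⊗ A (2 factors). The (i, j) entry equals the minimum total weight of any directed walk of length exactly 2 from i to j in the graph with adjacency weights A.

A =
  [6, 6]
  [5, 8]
A^⊗2 =
  [11, 12]
  [11, 11]

Each entry (A^⊗2)_ij equals the minimum over all length-2 walks i = v_0 → v_1 → … → v_2 = j of Σ_t A[v_t][v_{t+1}]. For example, for (i, j) = (0, 1) we minimise over 2 possible intermediate vertex sequences; the minimum is 12, attained along the walk 0 → 0 → 1.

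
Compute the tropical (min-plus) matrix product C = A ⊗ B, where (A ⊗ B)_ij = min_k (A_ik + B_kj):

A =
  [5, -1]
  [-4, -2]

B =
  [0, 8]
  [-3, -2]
A ⊗ B =
  [-4, -3]
  [-5, -4]

Apply the min-plus product entry-by-entry:
  C[0][0] = min over k of (A[0][0] + B[0][0] = 5 + 0 = 5, A[0][1] + B[1][0] = -1 + -3 = -4) = -4 (attained at k = 1)
  C[0][1] = min over k of (A[0][0] + B[0][1] = 5 + 8 = 13, A[0][1] + B[1][1] = -1 + -2 = -3) = -3 (attained at k = 1)
  C[1][0] = min over k of (A[1][0] + B[0][0] = -4 + 0 = -4, A[1][1] + B[1][0] = -2 + -3 = -5) = -5 (attained at k = 1)
  C[1][1] = min over k of (A[1][0] + B[0][1] = -4 + 8 = 4, A[1][1] + B[1][1] = -2 + -2 = -4) = -4 (attained at k = 1)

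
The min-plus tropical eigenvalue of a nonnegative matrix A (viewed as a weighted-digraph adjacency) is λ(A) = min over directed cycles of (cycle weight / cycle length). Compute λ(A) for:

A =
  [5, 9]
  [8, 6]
λ(A) = 5

Enumerate directed cycles and compute their means (weight / length). Sample:
  cycle 0 → 0: weight = 5, length = 1, mean = 5/1 ≈ 5.000
  cycle 1 → 1: weight = 6, length = 1, mean = 6/1 ≈ 6.000
  cycle 0 → 1 → 0: weight = 17, length = 2, mean = 17/2 ≈ 8.500
  cycle 1 → 0 → 1: weight = 17, length = 2, mean = 17/2 ≈ 8.500
Minimum mean = 5.000, attained e.g. along the cycle 0 → 0 with weight 5 and length 1. So λ(A) = 5/1 = 5.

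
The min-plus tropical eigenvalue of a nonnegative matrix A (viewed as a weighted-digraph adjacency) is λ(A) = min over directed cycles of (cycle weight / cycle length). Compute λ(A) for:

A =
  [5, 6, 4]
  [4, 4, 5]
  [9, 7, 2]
λ(A) = 2

Enumerate directed cycles and compute their means (weight / length). Sample:
  cycle 0 → 0: weight = 5, length = 1, mean = 5/1 ≈ 5.000
  cycle 1 → 1: weight = 4, length = 1, mean = 4/1 ≈ 4.000
  cycle 2 → 2: weight = 2, length = 1, mean = 2/1 ≈ 2.000
  cycle 0 → 1 → 0: weight = 10, length = 2, mean = 10/2 ≈ 5.000
  cycle 0 → 2 → 0: weight = 13, length = 2, mean = 13/2 ≈ 6.500
  cycle 1 → 0 → 1: weight = 10, length = 2, mean = 10/2 ≈ 5.000
Minimum mean = 2.000, attained e.g. along the cycle 2 → 2 with weight 2 and length 1. So λ(A) = 2/1 = 2.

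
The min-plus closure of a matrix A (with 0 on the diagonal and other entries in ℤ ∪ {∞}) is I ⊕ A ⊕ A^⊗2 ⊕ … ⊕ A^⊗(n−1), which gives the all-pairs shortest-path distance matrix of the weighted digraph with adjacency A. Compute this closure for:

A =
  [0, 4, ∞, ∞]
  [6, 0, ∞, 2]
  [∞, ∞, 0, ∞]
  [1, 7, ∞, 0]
Closure =
  [0, 4, ∞, 6]
  [3, 0, ∞, 2]
  [∞, ∞, 0, ∞]
  [1, 5, ∞, 0]

This is the Floyd-Warshall all-pairs shortest-path computation. For each intermediate vertex k = 0, 1, …, 3, update dist[i][j] ← min(dist[i][j], dist[i][k] + dist[k][j]). The final matrix gives, for each (i, j), the minimum total weight of any directed path from i to j (possibly empty when i = j).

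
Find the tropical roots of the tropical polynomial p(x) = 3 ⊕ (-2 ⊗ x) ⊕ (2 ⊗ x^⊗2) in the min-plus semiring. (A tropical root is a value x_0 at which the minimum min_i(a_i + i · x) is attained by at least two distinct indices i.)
Roots: {-4, 5}

Each tropical root is a break point of the lower envelope of the lines y = a_i + i · x (there are 3 lines, with slopes 0, 1, ..., 2). Only the lines that attain the minimum somewhere contribute to roots; other lines are dominated. Here the surviving (envelope) indices are i = 2, i = 1, i = 0.
Intersections between consecutive envelope lines give the roots: for adjacent envelope indices i < j the intersection is x = (a_i − a_j) / (j − i). Reading off the sorted break points: {-4, 5}.
Verification: at each break x_0, at least two indices attain the minimum of min_i(a_i + i · x_0).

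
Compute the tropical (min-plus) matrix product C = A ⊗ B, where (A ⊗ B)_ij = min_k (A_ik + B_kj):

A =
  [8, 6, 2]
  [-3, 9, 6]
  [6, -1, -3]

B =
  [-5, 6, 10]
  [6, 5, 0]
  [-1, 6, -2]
A ⊗ B =
  [1, 8, 0]
  [-8, 3, 4]
  [-4, 3, -5]

Apply the min-plus product entry-by-entry:
  C[0][0] = min over k of (A[0][0] + B[0][0] = 8 + -5 = 3, A[0][1] + B[1][0] = 6 + 6 = 12, A[0][2] + B[2][0] = 2 + -1 = 1) = 1 (attained at k = 2)
  C[0][1] = min over k of (A[0][0] + B[0][1] = 8 + 6 = 14, A[0][1] + B[1][1] = 6 + 5 = 11, A[0][2] + B[2][1] = 2 + 6 = 8) = 8 (attained at k = 2)
  C[0][2] = min over k of (A[0][0] + B[0][2] = 8 + 10 = 18, A[0][1] + B[1][2] = 6 + 0 = 6, A[0][2] + B[2][2] = 2 + -2 = 0) = 0 (attained at k = 2)
  C[1][0] = min over k of (A[1][0] + B[0][0] = -3 + -5 = -8, A[1][1] + B[1][0] = 9 + 6 = 15, A[1][2] + B[2][0] = 6 + -1 = 5) = -8 (attained at k = 0)
  C[1][1] = min over k of (A[1][0] + B[0][1] = -3 + 6 = 3, A[1][1] + B[1][1] = 9 + 5 = 14, A[1][2] + B[2][1] = 6 + 6 = 12) = 3 (attained at k = 0)
  C[1][2] = min over k of (A[1][0] + B[0][2] = -3 + 10 = 7, A[1][1] + B[1][2] = 9 + 0 = 9, A[1][2] + B[2][2] = 6 + -2 = 4) = 4 (attained at k = 2)
  C[2][0] = min over k of (A[2][0] + B[0][0] = 6 + -5 = 1, A[2][1] + B[1][0] = -1 + 6 = 5, A[2][2] + B[2][0] = -3 + -1 = -4) = -4 (attained at k = 2)
  C[2][1] = min over k of (A[2][0] + B[0][1] = 6 + 6 = 12, A[2][1] + B[1][1] = -1 + 5 = 4, A[2][2] + B[2][1] = -3 + 6 = 3) = 3 (attained at k = 2)
  C[2][2] = min over k of (A[2][0] + B[0][2] = 6 + 10 = 16, A[2][1] + B[1][2] = -1 + 0 = -1, A[2][2] + B[2][2] = -3 + -2 = -5) = -5 (attained at k = 2)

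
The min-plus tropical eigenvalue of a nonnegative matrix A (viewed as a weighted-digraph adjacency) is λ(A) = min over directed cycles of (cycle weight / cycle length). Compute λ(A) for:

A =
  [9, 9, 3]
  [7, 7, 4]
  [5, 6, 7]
λ(A) = 4

Enumerate directed cycles and compute their means (weight / length). Sample:
  cycle 0 → 0: weight = 9, length = 1, mean = 9/1 ≈ 9.000
  cycle 1 → 1: weight = 7, length = 1, mean = 7/1 ≈ 7.000
  cycle 2 → 2: weight = 7, length = 1, mean = 7/1 ≈ 7.000
  cycle 0 → 1 → 0: weight = 16, length = 2, mean = 16/2 ≈ 8.000
  cycle 0 → 2 → 0: weight = 8, length = 2, mean = 8/2 ≈ 4.000
  cycle 1 → 0 → 1: weight = 16, length = 2, mean = 16/2 ≈ 8.000
Minimum mean = 4.000, attained e.g. along the cycle 0 → 2 → 0 with weight 8 and length 2. So λ(A) = 8/2 = 4.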